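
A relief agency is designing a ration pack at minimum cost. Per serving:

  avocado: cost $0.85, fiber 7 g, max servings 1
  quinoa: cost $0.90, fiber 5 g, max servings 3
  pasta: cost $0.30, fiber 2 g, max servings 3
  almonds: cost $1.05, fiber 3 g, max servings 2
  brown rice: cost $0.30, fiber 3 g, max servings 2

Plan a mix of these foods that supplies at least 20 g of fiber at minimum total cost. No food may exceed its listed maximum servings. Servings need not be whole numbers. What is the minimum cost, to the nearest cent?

Cost per g of fiber: brown rice $0.1000, avocado $0.1214, pasta $0.1500, quinoa $0.1800, almonds $0.3500.
Take 2 servings of brown rice: +6.0 g fiber for $0.60 (total $0.60, still need 14.0 g).
Take 1 serving of avocado: +7.0 g fiber for $0.85 (total $1.45, still need 7.0 g).
Take 3 servings of pasta: +6.0 g fiber for $0.90 (total $2.35, still need 1.0 g).
Take 0.2 servings of quinoa: +1.0 g fiber for $0.18 (total $2.53, still need 0.0 g).
Greedy by cheapest-per-g is optimal for a single linear constraint, so the minimum cost is $2.53.

$2.53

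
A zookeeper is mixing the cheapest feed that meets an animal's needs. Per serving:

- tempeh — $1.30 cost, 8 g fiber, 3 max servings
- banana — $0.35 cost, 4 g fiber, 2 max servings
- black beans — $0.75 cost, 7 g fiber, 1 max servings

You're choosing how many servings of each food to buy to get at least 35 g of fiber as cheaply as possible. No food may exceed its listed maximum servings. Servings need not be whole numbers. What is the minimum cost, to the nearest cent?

Cost per g of fiber: banana $0.0875, black beans $0.1071, tempeh $0.1625.
Take 2 servings of banana: +8.0 g fiber for $0.70 (total $0.70, still need 27.0 g).
Take 1 serving of black beans: +7.0 g fiber for $0.75 (total $1.45, still need 20.0 g).
Take 2.5 servings of tempeh: +20.0 g fiber for $3.25 (total $4.70, still need 0.0 g).
Greedy by cheapest-per-g is optimal for a single linear constraint, so the minimum cost is $4.70.

$4.70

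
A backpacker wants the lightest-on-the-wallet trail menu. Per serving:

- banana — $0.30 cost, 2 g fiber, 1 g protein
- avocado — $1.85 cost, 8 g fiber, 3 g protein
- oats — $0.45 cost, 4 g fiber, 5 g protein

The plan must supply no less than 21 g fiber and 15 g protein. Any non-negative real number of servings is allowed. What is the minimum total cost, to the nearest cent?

Minimising a linear cost over {fiber ≥ 21, protein ≥ 15, servings ≥ 0} — the optimum is at a vertex, using one or two foods.
banana only: max(21/2, 15/1) = 15 servings → $4.50.
avocado only: max(21/8, 15/3) = 5 servings → $9.25.
oats only: max(21/4, 15/5) = 5.25 servings → $2.36.
banana + avocado: intersection lies outside the first quadrant.
banana + oats with both tight: 7.5 servings and 1.5 servings → $2.92.
avocado + oats with both tight: 1.607 servings and 2.036 servings → $3.89.
So the least-cost plan costs $2.36.

$2.36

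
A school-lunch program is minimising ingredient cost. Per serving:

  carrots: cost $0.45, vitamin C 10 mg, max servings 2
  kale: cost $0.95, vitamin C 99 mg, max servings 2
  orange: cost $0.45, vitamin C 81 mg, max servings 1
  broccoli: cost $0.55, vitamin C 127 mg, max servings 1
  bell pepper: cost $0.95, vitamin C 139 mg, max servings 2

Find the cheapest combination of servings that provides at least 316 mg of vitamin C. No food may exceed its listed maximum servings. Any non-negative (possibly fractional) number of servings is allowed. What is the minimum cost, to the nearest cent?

Cost per mg of vitamin C: broccoli $0.0043, orange $0.0056, bell pepper $0.0068, kale $0.0096, carrots $0.0450.
Take 1 serving of broccoli: +127.0 mg vitamin C for $0.55 (total $0.55, still need 189.0 mg).
Take 1 serving of orange: +81.0 mg vitamin C for $0.45 (total $1.00, still need 108.0 mg).
Take 0.777 servings of bell pepper: +108.0 mg vitamin C for $0.74 (total $1.74, still need 0.0 mg).
Filling from the cheapest source first is optimal under one linear minimum: $1.74.

$1.74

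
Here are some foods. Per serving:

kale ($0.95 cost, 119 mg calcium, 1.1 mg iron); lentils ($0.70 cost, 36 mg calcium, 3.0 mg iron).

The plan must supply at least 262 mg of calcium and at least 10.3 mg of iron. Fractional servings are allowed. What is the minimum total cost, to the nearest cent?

$3.31

Two binding constraints pin down two serving amounts, so the optimal mix uses at most two foods. The candidates are each food alone (scaled to the tighter of calcium/iron) and each pair with both constraints tight.
kale only: max(262/119, 10.3/1.1) = 9.364 servings → $8.90.
lentils only: max(262/36, 10.3/3.0) = 7.278 servings → $5.09.
kale + lentils with both tight: 1.308 servings and 2.954 servings → $3.31.
Cheapest feasible corner: $3.31.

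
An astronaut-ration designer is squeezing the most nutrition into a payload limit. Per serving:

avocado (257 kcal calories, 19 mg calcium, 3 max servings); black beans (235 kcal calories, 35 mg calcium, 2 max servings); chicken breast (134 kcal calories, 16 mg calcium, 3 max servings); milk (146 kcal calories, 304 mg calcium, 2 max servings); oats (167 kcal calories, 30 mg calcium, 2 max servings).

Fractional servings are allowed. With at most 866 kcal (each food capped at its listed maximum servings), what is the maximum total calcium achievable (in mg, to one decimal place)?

703.7 mg

Calcium per kcal: milk 2.082, oats 0.1796, black beans 0.1489, chicken breast 0.1194, avocado 0.07393.
Take 2 servings of milk: uses 292 kcal, +608.0 mg calcium (running total 608.0 mg).
Take 2 servings of oats: uses 334 kcal, +60.0 mg calcium (running total 668.0 mg).
Take 1.021 servings of black beans: uses 240 kcal, +35.7 mg calcium (running total 703.7 mg).
Filling greedily by calcium-per-kcal is optimal for one linear limit, giving 703.7 mg.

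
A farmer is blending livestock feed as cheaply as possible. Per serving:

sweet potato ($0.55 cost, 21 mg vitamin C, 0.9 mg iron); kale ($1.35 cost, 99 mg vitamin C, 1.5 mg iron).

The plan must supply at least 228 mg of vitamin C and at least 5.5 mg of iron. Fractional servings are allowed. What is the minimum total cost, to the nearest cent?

Check every corner: each single food scaled to meet both minima, and each pair solved so both constraints bind.
sweet potato only: max(228/21, 5.5/0.9) = 10.86 servings → $5.97.
kale only: max(228/99, 5.5/1.5) = 3.667 servings → $4.95.
sweet potato + kale with both tight: 3.516 servings and 1.557 servings → $4.04.
So the least-cost plan costs $4.04.

$4.04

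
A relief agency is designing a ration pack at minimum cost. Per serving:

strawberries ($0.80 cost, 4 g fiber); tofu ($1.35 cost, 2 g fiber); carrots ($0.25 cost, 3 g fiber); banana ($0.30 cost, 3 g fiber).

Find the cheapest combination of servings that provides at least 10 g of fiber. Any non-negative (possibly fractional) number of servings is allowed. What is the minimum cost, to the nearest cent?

Cost per g of fiber: carrots $0.0833, banana $0.1000, strawberries $0.2000, tofu $0.6750.
With no serving limits, use only carrots: 10 g / 3 g = 3.333 servings × $0.25 = $0.83.

$0.83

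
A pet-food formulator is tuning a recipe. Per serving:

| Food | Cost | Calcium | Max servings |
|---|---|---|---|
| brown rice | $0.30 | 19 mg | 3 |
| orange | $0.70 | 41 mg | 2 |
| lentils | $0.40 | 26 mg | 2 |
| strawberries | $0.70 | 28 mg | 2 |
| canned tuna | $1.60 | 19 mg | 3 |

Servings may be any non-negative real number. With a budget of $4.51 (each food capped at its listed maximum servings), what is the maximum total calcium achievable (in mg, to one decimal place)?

Calcium per dollar: lentils 65, brown rice 63.33, orange 58.57, strawberries 40, canned tuna 11.88.
Take 2 servings of lentils: spends $0.80, +52.0 mg calcium (running total 52.0 mg).
Take 3 servings of brown rice: spends $0.90, +57.0 mg calcium (running total 109.0 mg).
Take 2 servings of orange: spends $1.40, +82.0 mg calcium (running total 191.0 mg).
Take 2 servings of strawberries: spends $1.40, +56.0 mg calcium (running total 247.0 mg).
Take 0.00625 servings of canned tuna: spends $0.01, +0.1 mg calcium (running total 247.1 mg).
Filling greedily by calcium-per-dollar is optimal for one linear limit, giving 247.1 mg.

247.1 mg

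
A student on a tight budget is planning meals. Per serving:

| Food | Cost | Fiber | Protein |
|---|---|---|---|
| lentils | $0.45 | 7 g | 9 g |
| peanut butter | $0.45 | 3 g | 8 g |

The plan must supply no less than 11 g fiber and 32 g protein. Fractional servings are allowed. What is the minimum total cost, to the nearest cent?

Check every corner: each single food scaled to meet both minima, and each pair solved so both constraints bind.
lentils only: max(11/7, 32/9) = 3.556 servings → $1.60.
peanut butter only: max(11/3, 32/8) = 4 servings → $1.80.
lentils + peanut butter: the both-tight solution has a negative serving — not a feasible corner.
Cheapest feasible corner: $1.60.

$1.60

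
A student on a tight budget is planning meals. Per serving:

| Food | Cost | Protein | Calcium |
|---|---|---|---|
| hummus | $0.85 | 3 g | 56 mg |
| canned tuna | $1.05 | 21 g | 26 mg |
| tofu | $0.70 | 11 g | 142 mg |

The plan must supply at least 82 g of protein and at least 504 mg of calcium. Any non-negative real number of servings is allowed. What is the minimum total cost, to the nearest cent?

$4.57

hummus only: max(82/3, 504/56) = 27.33 servings → $23.23.
canned tuna only: max(82/21, 504/26) = 19.38 servings → $20.35.
tofu only: max(82/11, 504/142) = 7.455 servings → $5.22.
hummus + canned tuna with both tight: 7.698 servings and 2.805 servings → $9.49.
hummus + tofu: the both-tight solution has a negative serving — not a feasible corner.
canned tuna + tofu with both tight: 2.263 servings and 3.135 servings → $4.57.
Cheapest feasible corner: $4.57.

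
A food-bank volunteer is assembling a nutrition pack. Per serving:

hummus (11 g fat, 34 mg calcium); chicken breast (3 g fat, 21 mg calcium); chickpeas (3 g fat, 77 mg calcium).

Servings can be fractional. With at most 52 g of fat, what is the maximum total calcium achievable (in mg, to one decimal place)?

Calcium per g fat: chickpeas 25.67, chicken breast 7, hummus 3.091.
With no serving limits, spend the whole fat allowance on chickpeas: 52 g / 3 g × 77 mg = 1334.7 mg.

1334.7 mg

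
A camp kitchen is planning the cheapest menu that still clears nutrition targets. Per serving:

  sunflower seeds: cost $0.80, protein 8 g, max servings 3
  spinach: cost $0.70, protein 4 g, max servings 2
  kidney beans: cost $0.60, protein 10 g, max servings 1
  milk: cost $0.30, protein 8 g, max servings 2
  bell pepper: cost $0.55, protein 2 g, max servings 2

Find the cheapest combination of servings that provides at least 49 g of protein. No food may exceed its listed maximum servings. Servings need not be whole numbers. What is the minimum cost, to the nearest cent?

Cost per g of protein: milk $0.0375, kidney beans $0.0600, sunflower seeds $0.1000, spinach $0.1750, bell pepper $0.2750.
Take 2 servings of milk: +16.0 g protein for $0.60 (total $0.60, still need 33.0 g).
Take 1 serving of kidney beans: +10.0 g protein for $0.60 (total $1.20, still need 23.0 g).
Take 2.875 servings of sunflower seeds: +23.0 g protein for $2.30 (total $3.50, still need 0.0 g).
Greedy by cheapest-per-g is optimal for a single linear constraint, so the minimum cost is $3.50.

$3.50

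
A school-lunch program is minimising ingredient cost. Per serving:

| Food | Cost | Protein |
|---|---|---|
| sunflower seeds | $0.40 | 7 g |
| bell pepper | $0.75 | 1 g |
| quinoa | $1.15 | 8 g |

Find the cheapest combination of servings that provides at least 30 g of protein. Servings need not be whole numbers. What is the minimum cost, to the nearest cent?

$1.71

Cost per g of protein: sunflower seeds $0.0571, quinoa $0.1437, bell pepper $0.7500.
With no serving limits, use only sunflower seeds: 30 g / 7 g = 4.286 servings × $0.40 = $1.71.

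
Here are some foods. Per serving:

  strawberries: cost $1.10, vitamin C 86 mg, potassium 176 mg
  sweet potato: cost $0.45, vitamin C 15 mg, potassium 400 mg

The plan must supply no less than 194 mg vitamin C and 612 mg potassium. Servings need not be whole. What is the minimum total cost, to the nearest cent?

For a min-cost LP with two ≥-constraints, a basic feasible solution has at most two positive variables.
strawberries only: max(194/86, 612/176) = 3.477 servings → $3.83.
sweet potato only: max(194/15, 612/400) = 12.93 servings → $5.82.
strawberries + sweet potato with both tight: 2.154 servings and 0.5821 servings → $2.63.
The minimum over all feasible corners is $2.63.

$2.63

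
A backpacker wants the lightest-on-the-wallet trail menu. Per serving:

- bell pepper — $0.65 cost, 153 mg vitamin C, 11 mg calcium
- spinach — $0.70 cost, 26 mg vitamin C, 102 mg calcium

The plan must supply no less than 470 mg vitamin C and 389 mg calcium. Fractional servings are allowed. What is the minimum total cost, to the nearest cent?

$4.09

Check every corner: each single food scaled to meet both minima, and each pair solved so both constraints bind.
bell pepper only: max(470/153, 389/11) = 35.36 servings → $22.99.
spinach only: max(470/26, 389/102) = 18.08 servings → $12.65.
bell pepper + spinach with both tight: 2.469 servings and 3.547 servings → $4.09.
Cheapest feasible corner: $4.09.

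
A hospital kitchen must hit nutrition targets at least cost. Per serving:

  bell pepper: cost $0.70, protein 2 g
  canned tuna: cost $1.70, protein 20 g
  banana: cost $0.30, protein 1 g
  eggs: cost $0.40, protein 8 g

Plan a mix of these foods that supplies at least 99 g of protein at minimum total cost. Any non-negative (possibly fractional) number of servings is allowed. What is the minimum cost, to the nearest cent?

Cost per g of protein: eggs $0.0500, canned tuna $0.0850, banana $0.3000, bell pepper $0.3500.
With no serving limits, use only eggs: 99 g / 8 g = 12.38 servings × $0.40 = $4.95.

$4.95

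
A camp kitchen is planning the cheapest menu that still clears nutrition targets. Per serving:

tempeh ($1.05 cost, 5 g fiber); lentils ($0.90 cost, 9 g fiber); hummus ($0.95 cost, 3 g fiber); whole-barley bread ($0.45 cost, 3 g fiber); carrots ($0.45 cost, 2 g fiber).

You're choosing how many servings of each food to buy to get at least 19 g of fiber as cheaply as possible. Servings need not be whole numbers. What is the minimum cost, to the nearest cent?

$1.90

Cost per g of fiber: lentils $0.1000, whole-barley bread $0.1500, tempeh $0.2100, carrots $0.2250, hummus $0.3167.
With no serving limits, use only lentils: 19 g / 9 g = 2.111 servings × $0.90 = $1.90.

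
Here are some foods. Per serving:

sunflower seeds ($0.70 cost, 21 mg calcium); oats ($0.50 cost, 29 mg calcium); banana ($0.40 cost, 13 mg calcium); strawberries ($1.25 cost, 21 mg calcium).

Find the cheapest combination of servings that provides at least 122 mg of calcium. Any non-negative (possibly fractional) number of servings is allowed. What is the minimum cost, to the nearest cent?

$2.10

Cost per mg of calcium: oats $0.0172, banana $0.0308, sunflower seeds $0.0333, strawberries $0.0595.
With no serving limits, use only oats: 122 mg / 29 mg = 4.207 servings × $0.50 = $2.10.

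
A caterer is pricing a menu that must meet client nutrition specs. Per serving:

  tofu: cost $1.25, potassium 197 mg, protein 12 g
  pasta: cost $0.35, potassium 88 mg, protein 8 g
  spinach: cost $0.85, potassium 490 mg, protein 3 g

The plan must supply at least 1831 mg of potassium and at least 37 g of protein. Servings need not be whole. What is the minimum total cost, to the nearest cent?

This is a tiny linear program; its minimum lies at a vertex of the feasible set. List the vertices and price them.
tofu only: max(1831/197, 37/12) = 9.294 servings → $11.62.
pasta only: max(1831/88, 37/8) = 20.81 servings → $7.28.
spinach only: max(1831/490, 37/3) = 12.33 servings → $10.48.
tofu + pasta with both targets exact would need a negative amount; discard.
tofu + spinach with both tight: 2.389 servings and 2.776 servings → $5.35.
pasta + spinach with both tight: 3.457 servings and 3.116 servings → $3.86.
Cheapest feasible corner: $3.86.

$3.86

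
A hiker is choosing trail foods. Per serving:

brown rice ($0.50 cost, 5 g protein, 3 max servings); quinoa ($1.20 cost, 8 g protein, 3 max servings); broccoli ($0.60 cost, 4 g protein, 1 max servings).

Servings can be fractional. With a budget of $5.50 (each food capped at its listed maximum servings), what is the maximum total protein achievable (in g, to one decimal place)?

Protein per dollar: brown rice 10, quinoa 6.667, broccoli 6.667.
Take 3 servings of brown rice: spends $1.50, +15.0 g protein (running total 15.0 g).
Take 3 servings of quinoa: spends $3.60, +24.0 g protein (running total 39.0 g).
Take 0.6667 servings of broccoli: spends $0.40, +2.7 g protein (running total 41.7 g).
Filling greedily by protein-per-dollar is optimal for one linear limit, giving 41.7 g.

41.7 g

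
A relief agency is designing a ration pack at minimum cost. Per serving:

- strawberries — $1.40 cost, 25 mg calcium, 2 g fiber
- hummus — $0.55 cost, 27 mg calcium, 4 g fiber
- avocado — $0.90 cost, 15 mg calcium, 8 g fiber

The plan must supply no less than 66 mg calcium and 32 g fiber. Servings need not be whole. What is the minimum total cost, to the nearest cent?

$3.63

For a min-cost LP with two ≥-constraints, a basic feasible solution has at most two positive variables.
strawberries only: max(66/25, 32/2) = 16 servings → $22.40.
hummus only: max(66/27, 32/4) = 8 servings → $4.40.
avocado only: max(66/15, 32/8) = 4.4 servings → $3.96.
strawberries + hummus with both targets exact would need a negative amount; discard.
strawberries + avocado with both tight: 0.2824 servings and 3.929 servings → $3.93.
hummus + avocado with both tight: 0.3077 servings and 3.846 servings → $3.63.
Cheapest feasible corner: $3.63.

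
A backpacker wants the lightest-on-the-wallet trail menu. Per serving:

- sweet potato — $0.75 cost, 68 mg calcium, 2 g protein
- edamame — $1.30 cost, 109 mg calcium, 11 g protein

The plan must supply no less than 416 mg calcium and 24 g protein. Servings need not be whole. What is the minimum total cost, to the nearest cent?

$4.74

For a min-cost LP with two ≥-constraints, a basic feasible solution has at most two positive variables.
sweet potato only: max(416/68, 24/2) = 12 servings → $9.00.
edamame only: max(416/109, 24/11) = 3.817 servings → $4.96.
sweet potato + edamame with both tight: 3.698 servings and 1.509 servings → $4.74.
So the least-cost plan costs $4.74.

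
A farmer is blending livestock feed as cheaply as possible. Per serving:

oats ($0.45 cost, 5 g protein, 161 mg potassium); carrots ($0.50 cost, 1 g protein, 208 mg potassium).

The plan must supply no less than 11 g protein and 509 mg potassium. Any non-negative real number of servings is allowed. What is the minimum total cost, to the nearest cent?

$1.35

oats only: max(11/5, 509/161) = 3.161 servings → $1.42.
carrots only: max(11/1, 509/208) = 11 servings → $5.50.
oats + carrots with both tight: 2.024 servings and 0.8805 servings → $1.35.
The minimum over all feasible corners is $1.35.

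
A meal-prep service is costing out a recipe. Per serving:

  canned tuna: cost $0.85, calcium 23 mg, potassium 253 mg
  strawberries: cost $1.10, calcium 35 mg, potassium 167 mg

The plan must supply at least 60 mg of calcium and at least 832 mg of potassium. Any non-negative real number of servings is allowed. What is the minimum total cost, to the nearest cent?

A basic optimal solution has at most two foods positive. Try each food alone and each pair with both targets met exactly.
canned tuna only: max(60/23, 832/253) = 3.289 servings → $2.80.
strawberries only: max(60/35, 832/167) = 4.982 servings → $5.48.
canned tuna + strawberries with both targets exact would need a negative amount; discard.
Cheapest feasible corner: $2.80.

$2.80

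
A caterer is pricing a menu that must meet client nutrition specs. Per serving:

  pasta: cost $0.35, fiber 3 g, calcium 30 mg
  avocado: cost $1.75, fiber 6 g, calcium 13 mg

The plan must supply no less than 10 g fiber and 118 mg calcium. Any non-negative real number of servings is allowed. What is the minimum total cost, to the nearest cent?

$1.38

pasta only: max(10/3, 118/30) = 3.933 servings → $1.38.
avocado only: max(10/6, 118/13) = 9.077 servings → $15.88.
pasta + avocado: intersection lies outside the first quadrant.
Cheapest feasible corner: $1.38.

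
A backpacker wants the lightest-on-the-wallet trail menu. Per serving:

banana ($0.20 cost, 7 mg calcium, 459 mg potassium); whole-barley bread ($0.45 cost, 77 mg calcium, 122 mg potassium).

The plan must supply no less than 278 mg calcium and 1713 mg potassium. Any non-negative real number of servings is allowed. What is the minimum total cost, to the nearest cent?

$2.08

The cheapest plan sits at a corner of the feasible region — with two constraints it uses at most two foods.
banana only: max(278/7, 1713/459) = 39.71 servings → $7.94.
whole-barley bread only: max(278/77, 1713/122) = 14.04 servings → $6.32.
banana + whole-barley bread with both tight: 2.841 servings and 3.352 servings → $2.08.
Cheapest feasible corner: $2.08.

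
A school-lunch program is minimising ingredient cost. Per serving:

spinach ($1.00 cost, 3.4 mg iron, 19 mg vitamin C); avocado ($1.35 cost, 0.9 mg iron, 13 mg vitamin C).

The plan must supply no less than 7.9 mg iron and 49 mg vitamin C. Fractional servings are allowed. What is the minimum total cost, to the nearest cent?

$2.58

At the optimum either one food covers both requirements or two foods hit both targets exactly; no other combination can be cheaper.
spinach only: max(7.9/3.4, 49/19) = 2.579 servings → $2.58.
avocado only: max(7.9/0.9, 49/13) = 8.778 servings → $11.85.
spinach + avocado with both tight: 2.162 servings and 0.6089 servings → $2.98.
The minimum over all feasible corners is $2.58.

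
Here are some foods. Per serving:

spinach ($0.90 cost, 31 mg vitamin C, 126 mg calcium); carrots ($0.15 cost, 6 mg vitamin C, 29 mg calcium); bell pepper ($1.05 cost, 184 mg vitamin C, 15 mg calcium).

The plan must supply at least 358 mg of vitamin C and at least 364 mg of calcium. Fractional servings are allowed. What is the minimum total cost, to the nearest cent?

$3.40

Check every corner: each single food scaled to meet both minima, and each pair solved so both constraints bind.
spinach only: max(358/31, 364/126) = 11.55 servings → $10.39.
carrots only: max(358/6, 364/29) = 59.67 servings → $8.95.
bell pepper only: max(358/184, 364/15) = 24.27 servings → $25.48.
spinach + carrots: the both-tight solution has a negative serving — not a feasible corner.
spinach + bell pepper with both tight: 2.712 servings and 1.489 servings → $4.00.
carrots + bell pepper with both tight: 11.74 servings and 1.563 servings → $3.40.
Cheapest feasible corner: $3.40.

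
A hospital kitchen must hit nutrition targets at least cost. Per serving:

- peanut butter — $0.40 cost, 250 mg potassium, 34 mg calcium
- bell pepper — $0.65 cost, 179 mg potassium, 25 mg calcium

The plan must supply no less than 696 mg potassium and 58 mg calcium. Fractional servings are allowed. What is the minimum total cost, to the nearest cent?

$1.11

peanut butter only: max(696/250, 58/34) = 2.784 servings → $1.11.
bell pepper only: max(696/179, 58/25) = 3.888 servings → $2.53.
peanut butter + bell pepper: the both-tight solution has a negative serving — not a feasible corner.
Cheapest feasible corner: $1.11.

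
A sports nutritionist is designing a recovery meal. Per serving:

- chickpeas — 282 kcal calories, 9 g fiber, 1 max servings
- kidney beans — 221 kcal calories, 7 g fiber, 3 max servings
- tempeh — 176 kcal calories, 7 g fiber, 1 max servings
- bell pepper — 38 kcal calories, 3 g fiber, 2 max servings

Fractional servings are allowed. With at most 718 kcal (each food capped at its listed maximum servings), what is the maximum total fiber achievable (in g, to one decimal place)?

27.8 g

Fiber per kcal: bell pepper 0.07895, tempeh 0.03977, chickpeas 0.03191, kidney beans 0.03167.
Take 2 servings of bell pepper: uses 76 kcal, +6.0 g fiber (running total 6.0 g).
Take 1 serving of tempeh: uses 176 kcal, +7.0 g fiber (running total 13.0 g).
Take 1 serving of chickpeas: uses 282 kcal, +9.0 g fiber (running total 22.0 g).
Take 0.8326 servings of kidney beans: uses 184 kcal, +5.8 g fiber (running total 27.8 g).
Filling greedily by fiber-per-kcal is optimal for one linear limit, giving 27.8 g.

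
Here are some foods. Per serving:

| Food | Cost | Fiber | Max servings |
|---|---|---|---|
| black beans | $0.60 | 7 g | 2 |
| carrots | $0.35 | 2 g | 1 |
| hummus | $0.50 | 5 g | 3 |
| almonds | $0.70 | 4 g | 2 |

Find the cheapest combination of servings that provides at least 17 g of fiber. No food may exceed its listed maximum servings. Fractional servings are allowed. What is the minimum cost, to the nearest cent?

Cost per g of fiber: black beans $0.0857, hummus $0.1000, carrots $0.1750, almonds $0.1750.
Take 2 servings of black beans: +14.0 g fiber for $1.20 (total $1.20, still need 3.0 g).
Take 0.6 servings of hummus: +3.0 g fiber for $0.30 (total $1.50, still need 0.0 g).
Filling from the cheapest source first is optimal under one linear minimum: $1.50.

$1.50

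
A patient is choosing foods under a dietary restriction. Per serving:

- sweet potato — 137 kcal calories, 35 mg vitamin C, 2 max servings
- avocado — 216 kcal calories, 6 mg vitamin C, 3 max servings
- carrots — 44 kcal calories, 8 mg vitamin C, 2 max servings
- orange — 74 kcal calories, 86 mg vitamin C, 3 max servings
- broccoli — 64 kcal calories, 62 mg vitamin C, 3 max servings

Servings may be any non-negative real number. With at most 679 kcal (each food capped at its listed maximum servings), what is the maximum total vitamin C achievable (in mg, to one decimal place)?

Vitamin C per kcal: orange 1.162, broccoli 0.9688, sweet potato 0.2555, carrots 0.1818, avocado 0.02778.
Take 3 servings of orange: uses 222 kcal, +258.0 mg vitamin C (running total 258.0 mg).
Take 3 servings of broccoli: uses 192 kcal, +186.0 mg vitamin C (running total 444.0 mg).
Take 1.934 servings of sweet potato: uses 265 kcal, +67.7 mg vitamin C (running total 511.7 mg).
Greedy by best ratio exhausts the calories allowance optimally: 511.7 mg.

511.7 mg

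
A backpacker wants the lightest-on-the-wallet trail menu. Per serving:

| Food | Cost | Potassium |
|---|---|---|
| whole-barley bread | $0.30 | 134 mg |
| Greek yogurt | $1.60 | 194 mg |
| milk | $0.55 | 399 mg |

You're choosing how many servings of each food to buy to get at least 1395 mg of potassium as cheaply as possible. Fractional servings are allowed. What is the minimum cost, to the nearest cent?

Cost per mg of potassium: milk $0.0014, whole-barley bread $0.0022, Greek yogurt $0.0082.
With no serving limits, use only milk: 1395 mg / 399 mg = 3.496 servings × $0.55 = $1.92.

$1.92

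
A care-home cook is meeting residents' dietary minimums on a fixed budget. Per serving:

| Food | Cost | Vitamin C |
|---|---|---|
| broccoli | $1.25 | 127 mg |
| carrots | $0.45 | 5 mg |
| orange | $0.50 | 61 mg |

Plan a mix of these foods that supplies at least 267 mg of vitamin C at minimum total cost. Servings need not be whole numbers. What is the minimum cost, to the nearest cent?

$2.19

Cost per mg of vitamin C: orange $0.0082, broccoli $0.0098, carrots $0.0900.
With no serving limits, use only orange: 267 mg / 61 mg = 4.377 servings × $0.50 = $2.19.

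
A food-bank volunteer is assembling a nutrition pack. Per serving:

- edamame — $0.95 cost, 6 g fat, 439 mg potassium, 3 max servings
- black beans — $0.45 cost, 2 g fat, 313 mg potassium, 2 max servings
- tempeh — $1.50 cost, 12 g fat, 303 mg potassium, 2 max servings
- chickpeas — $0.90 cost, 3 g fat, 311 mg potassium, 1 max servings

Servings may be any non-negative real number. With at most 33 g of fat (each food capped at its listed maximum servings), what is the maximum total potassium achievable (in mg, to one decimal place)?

2456.0 mg

Potassium per g fat: black beans 156.5, chickpeas 103.7, edamame 73.17, tempeh 25.25.
Take 2 servings of black beans: uses 4 g fat, +626.0 mg potassium (running total 626.0 mg).
Take 1 serving of chickpeas: uses 3 g fat, +311.0 mg potassium (running total 937.0 mg).
Take 3 servings of edamame: uses 18 g fat, +1317.0 mg potassium (running total 2254.0 mg).
Take 0.6667 servings of tempeh: uses 8 g fat, +202.0 mg potassium (running total 2456.0 mg).
Filling greedily by potassium-per-g fat is optimal for one linear limit, giving 2456.0 mg.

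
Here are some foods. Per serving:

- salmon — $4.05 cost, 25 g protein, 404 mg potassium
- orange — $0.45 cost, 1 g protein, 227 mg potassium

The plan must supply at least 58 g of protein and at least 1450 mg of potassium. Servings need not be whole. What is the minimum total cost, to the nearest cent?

$10.10

An LP optimum is at a vertex; with two nutrient constraints at most two foods are used. Check each candidate.
salmon only: max(58/25, 1450/404) = 3.589 servings → $14.54.
orange only: max(58/1, 1450/227) = 58 servings → $26.10.
salmon + orange with both tight: 2.223 servings and 2.432 servings → $10.10.
So the least-cost plan costs $10.10.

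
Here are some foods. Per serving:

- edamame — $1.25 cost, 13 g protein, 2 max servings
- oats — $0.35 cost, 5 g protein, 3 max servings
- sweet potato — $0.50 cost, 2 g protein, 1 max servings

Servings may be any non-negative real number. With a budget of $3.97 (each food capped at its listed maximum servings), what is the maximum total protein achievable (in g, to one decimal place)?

42.7 g

Protein per dollar: oats 14.29, edamame 10.4, sweet potato 4.
Take 3 servings of oats: spends $1.05, +15.0 g protein (running total 15.0 g).
Take 2 servings of edamame: spends $2.50, +26.0 g protein (running total 41.0 g).
Take 0.84 servings of sweet potato: spends $0.42, +1.7 g protein (running total 42.7 g).
Filling greedily by protein-per-dollar is optimal for one linear limit, giving 42.7 g.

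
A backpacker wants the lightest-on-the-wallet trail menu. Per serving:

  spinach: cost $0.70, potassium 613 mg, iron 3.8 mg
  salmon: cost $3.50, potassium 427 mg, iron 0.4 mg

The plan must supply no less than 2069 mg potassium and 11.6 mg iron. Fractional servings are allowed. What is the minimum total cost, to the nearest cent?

$2.36

Minimising a linear cost over {potassium ≥ 2069, iron ≥ 11.6, servings ≥ 0} — the optimum is at a vertex, using one or two foods.
spinach only: max(2069/613, 11.6/3.8) = 3.375 servings → $2.36.
salmon only: max(2069/427, 11.6/0.4) = 29 servings → $101.50.
spinach + salmon with both tight: 2.995 servings and 0.5455 servings → $4.01.
So the least-cost plan costs $2.36.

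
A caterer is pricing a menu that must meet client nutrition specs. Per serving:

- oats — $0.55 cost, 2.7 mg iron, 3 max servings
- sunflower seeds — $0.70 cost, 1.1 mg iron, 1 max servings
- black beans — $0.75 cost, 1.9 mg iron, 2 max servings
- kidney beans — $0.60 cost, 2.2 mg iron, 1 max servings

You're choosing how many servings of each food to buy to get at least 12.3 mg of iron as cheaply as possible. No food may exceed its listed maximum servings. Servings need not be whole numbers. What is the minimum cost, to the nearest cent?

Cost per mg of iron: oats $0.2037, kidney beans $0.2727, black beans $0.3947, sunflower seeds $0.6364.
Take 3 servings of oats: +8.1 mg iron for $1.65 (total $1.65, still need 4.2 mg).
Take 1 serving of kidney beans: +2.2 mg iron for $0.60 (total $2.25, still need 2.0 mg).
Take 1.053 servings of black beans: +2.0 mg iron for $0.79 (total $3.04, still need 0.0 mg).
Filling from the cheapest source first is optimal under one linear minimum: $3.04.

$3.04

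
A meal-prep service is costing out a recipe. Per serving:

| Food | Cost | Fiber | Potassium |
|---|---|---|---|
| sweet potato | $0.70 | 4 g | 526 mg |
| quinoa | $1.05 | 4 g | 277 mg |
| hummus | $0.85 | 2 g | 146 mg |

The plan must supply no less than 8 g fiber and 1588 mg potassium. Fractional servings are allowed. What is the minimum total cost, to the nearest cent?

For a min-cost LP with two ≥-constraints, a basic feasible solution has at most two positive variables.
sweet potato only: max(8/4, 1588/526) = 3.019 servings → $2.11.
quinoa only: max(8/4, 1588/277) = 5.733 servings → $6.02.
hummus only: max(8/2, 1588/146) = 10.88 servings → $9.25.
sweet potato + quinoa: the both-tight solution has a negative serving — not a feasible corner.
sweet potato + hummus with both targets exact would need a negative amount; discard.
quinoa + hummus with both targets exact would need a negative amount; discard.
So the least-cost plan costs $2.11.

$2.11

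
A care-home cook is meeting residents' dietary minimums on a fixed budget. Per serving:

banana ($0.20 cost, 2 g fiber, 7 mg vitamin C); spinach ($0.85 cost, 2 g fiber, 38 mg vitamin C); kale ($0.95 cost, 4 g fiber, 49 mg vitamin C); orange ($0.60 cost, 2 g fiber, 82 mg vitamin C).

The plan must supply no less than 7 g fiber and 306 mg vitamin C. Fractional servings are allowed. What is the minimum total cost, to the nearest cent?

$2.24

Two binding constraints pin down two serving amounts, so the optimal mix uses at most two foods. The candidates are each food alone (scaled to the tighter of fiber/vitamin C) and each pair with both constraints tight.
banana only: max(7/2, 306/7) = 43.71 servings → $8.74.
spinach only: max(7/2, 306/38) = 8.053 servings → $6.84.
kale only: max(7/4, 306/49) = 6.245 servings → $5.93.
orange only: max(7/2, 306/82) = 3.732 servings → $2.24.
banana + spinach: intersection lies outside the first quadrant.
banana + kale: the both-tight solution has a negative serving — not a feasible corner.
banana + orange with both targets exact would need a negative amount; discard.
spinach + kale: intersection lies outside the first quadrant.
spinach + orange: the both-tight solution has a negative serving — not a feasible corner.
kale + orange: the both-tight solution has a negative serving — not a feasible corner.
So the least-cost plan costs $2.24.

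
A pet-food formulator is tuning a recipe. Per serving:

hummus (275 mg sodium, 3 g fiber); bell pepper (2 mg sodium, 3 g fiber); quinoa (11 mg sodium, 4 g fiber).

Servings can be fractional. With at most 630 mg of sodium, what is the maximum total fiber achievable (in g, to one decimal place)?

Fiber per mg sodium: bell pepper 1.5, quinoa 0.3636, hummus 0.01091.
With no serving limits, spend the whole sodium allowance on bell pepper: 630 mg / 2 mg × 3 g = 945.0 g.

945.0 g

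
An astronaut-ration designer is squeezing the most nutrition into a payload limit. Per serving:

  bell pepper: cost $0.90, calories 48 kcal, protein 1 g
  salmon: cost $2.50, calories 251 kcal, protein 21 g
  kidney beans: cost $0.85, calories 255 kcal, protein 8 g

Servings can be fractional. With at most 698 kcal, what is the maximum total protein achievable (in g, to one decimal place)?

Protein per kcal: salmon 0.08367, kidney beans 0.03137, bell pepper 0.02083.
With no serving limits, spend the whole calories allowance on salmon: 698 kcal / 251 kcal × 21 g = 58.4 g.

58.4 g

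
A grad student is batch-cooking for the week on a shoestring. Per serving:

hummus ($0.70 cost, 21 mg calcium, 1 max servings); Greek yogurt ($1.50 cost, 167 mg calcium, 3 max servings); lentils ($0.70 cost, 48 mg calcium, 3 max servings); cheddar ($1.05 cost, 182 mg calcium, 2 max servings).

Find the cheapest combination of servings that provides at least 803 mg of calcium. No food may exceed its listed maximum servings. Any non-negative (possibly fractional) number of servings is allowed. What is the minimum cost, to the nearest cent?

Cost per mg of calcium: cheddar $0.0058, Greek yogurt $0.0090, lentils $0.0146, hummus $0.0333.
Take 2 servings of cheddar: +364.0 mg calcium for $2.10 (total $2.10, still need 439.0 mg).
Take 2.629 servings of Greek yogurt: +439.0 mg calcium for $3.94 (total $6.04, still need 0.0 mg).
Greedy by cheapest-per-mg is optimal for a single linear constraint, so the minimum cost is $6.04.

$6.04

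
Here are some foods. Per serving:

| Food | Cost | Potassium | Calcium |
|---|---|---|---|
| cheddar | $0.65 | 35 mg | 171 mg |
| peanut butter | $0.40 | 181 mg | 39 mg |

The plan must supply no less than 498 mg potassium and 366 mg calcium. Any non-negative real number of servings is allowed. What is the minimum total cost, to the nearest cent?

$2.01

With two linear requirements the optimum uses one or two foods; enumerate the corners.
cheddar only: max(498/35, 366/171) = 14.23 servings → $9.25.
peanut butter only: max(498/181, 366/39) = 9.385 servings → $3.75.
cheddar + peanut butter with both tight: 1.583 servings and 2.445 servings → $2.01.
Cheapest feasible corner: $2.01.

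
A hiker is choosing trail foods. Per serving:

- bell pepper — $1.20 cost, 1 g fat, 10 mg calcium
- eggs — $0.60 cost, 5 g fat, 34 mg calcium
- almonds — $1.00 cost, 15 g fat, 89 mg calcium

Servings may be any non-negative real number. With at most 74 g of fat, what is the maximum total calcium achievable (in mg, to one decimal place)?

740.0 mg

Calcium per g fat: bell pepper 10, eggs 6.8, almonds 5.933.
With no serving limits, spend the whole fat allowance on bell pepper: 74 g / 1 g × 10 mg = 740.0 mg.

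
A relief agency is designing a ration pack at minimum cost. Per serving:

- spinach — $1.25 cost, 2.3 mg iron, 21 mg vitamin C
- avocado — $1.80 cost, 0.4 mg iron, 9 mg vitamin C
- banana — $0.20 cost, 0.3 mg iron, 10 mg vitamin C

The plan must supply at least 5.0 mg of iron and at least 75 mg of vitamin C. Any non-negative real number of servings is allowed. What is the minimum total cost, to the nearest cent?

$2.87

Two binding constraints pin down two serving amounts, so the optimal mix uses at most two foods. The candidates are each food alone (scaled to the tighter of iron/vitamin C) and each pair with both constraints tight.
spinach only: max(5.0/2.3, 75/21) = 3.571 servings → $4.46.
avocado only: max(5.0/0.4, 75/9) = 12.5 servings → $22.50.
banana only: max(5.0/0.3, 75/10) = 16.67 servings → $3.33.
spinach + avocado with both tight: 1.22 servings and 5.488 servings → $11.40.
spinach + banana with both tight: 1.647 servings and 4.042 servings → $2.87.
avocado + banana: intersection lies outside the first quadrant.
The minimum over all feasible corners is $2.87.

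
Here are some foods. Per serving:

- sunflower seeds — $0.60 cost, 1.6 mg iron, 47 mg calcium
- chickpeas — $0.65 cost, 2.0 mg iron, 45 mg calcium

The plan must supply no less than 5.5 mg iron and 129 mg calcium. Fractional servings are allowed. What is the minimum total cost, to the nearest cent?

$1.83

sunflower seeds only: max(5.5/1.6, 129/47) = 3.438 servings → $2.06.
chickpeas only: max(5.5/2.0, 129/45) = 2.867 servings → $1.86.
sunflower seeds + chickpeas with both tight: 0.4773 servings and 2.368 servings → $1.83.
So the least-cost plan costs $1.83.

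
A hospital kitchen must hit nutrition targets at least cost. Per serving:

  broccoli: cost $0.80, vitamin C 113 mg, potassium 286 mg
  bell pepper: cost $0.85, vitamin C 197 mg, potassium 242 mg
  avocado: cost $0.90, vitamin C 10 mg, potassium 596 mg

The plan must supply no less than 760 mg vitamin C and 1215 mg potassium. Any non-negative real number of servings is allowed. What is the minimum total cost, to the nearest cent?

$3.69

The cheapest plan sits at a corner of the feasible region — with two constraints it uses at most two foods.
broccoli only: max(760/113, 1215/286) = 6.726 servings → $5.38.
bell pepper only: max(760/197, 1215/242) = 5.021 servings → $4.27.
avocado only: max(760/10, 1215/596) = 76 servings → $68.40.
broccoli + bell pepper with both tight: 1.912 servings and 2.761 servings → $3.88.
broccoli + avocado: intersection lies outside the first quadrant.
bell pepper + avocado with both tight: 3.833 servings and 0.4821 servings → $3.69.
The minimum over all feasible corners is $3.69.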